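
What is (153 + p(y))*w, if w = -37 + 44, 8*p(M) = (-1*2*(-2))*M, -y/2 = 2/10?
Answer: 5348/5 ≈ 1069.6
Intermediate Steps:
y = -2/5 (y = -4/10 = -2*1/5 = -2/5 ≈ -0.40000)
p(M) = M/2 (p(M) = ((-1*2*(-2))*M)/8 = ((-2*(-2))*M)/8 = (4*M)/8 = M/2)
w = 7
(153 + p(y))*w = (153 + (1/2)*(-2/5))*7 = (153 - 1/5)*7 = (764/5)*7 = 5348/5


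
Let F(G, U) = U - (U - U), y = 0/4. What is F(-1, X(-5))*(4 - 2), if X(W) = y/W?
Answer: 0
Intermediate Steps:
y = 0 (y = 0*(¼) = 0)
X(W) = 0 (X(W) = 0/W = 0)
F(G, U) = U (F(G, U) = U - 1*0 = U + 0 = U)
F(-1, X(-5))*(4 - 2) = 0*(4 - 2) = 0*2 = 0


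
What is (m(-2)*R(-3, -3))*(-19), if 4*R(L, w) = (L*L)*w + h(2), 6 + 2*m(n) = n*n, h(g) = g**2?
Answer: -437/4 ≈ -109.25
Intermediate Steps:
m(n) = -3 + n**2/2 (m(n) = -3 + (n*n)/2 = -3 + n**2/2)
R(L, w) = 1 + w*L**2/4 (R(L, w) = ((L*L)*w + 2**2)/4 = (L**2*w + 4)/4 = (w*L**2 + 4)/4 = (4 + w*L**2)/4 = 1 + w*L**2/4)
(m(-2)*R(-3, -3))*(-19) = ((-3 + (1/2)*(-2)**2)*(1 + (1/4)*(-3)*(-3)**2))*(-19) = ((-3 + (1/2)*4)*(1 + (1/4)*(-3)*9))*(-19) = ((-3 + 2)*(1 - 27/4))*(-19) = -1*(-23/4)*(-19) = (23/4)*(-19) = -437/4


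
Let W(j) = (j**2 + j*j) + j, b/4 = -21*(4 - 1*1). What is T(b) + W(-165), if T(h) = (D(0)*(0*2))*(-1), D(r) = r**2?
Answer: 54285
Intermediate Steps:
b = -252 (b = 4*(-21*(4 - 1*1)) = 4*(-21*(4 - 1)) = 4*(-21*3) = 4*(-63) = -252)
W(j) = j + 2*j**2 (W(j) = (j**2 + j**2) + j = 2*j**2 + j = j + 2*j**2)
T(h) = 0 (T(h) = (0**2*(0*2))*(-1) = (0*0)*(-1) = 0*(-1) = 0)
T(b) + W(-165) = 0 - 165*(1 + 2*(-165)) = 0 - 165*(1 - 330) = 0 - 165*(-329) = 0 + 54285 = 54285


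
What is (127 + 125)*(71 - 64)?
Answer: 1764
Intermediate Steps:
(127 + 125)*(71 - 64) = 252*7 = 1764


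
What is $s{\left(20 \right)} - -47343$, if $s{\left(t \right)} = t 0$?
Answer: $47343$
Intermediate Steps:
$s{\left(t \right)} = 0$
$s{\left(20 \right)} - -47343 = 0 - -47343 = 0 + 47343 = 47343$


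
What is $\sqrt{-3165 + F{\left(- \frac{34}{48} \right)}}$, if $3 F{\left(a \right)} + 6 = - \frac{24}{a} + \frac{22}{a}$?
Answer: $\frac{i \sqrt{914991}}{17} \approx 56.268 i$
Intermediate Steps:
$F{\left(a \right)} = -2 - \frac{2}{3 a}$ ($F{\left(a \right)} = -2 + \frac{- \frac{24}{a} + \frac{22}{a}}{3} = -2 + \frac{\left(-2\right) \frac{1}{a}}{3} = -2 - \frac{2}{3 a}$)
$\sqrt{-3165 + F{\left(- \frac{34}{48} \right)}} = \sqrt{-3165 - \left(2 + \frac{2}{3 \left(- \frac{34}{48}\right)}\right)} = \sqrt{-3165 - \left(2 + \frac{2}{3 \left(\left(-34\right) \frac{1}{48}\right)}\right)} = \sqrt{-3165 - \left(2 + \frac{2}{3 \left(- \frac{17}{24}\right)}\right)} = \sqrt{-3165 - \frac{18}{17}} = \sqrt{- \frac{53823}{17}} = \frac{i \sqrt{914991}}{17}$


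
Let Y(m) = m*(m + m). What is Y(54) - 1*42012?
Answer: -36180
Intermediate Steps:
Y(m) = 2*m**2 (Y(m) = m*(2*m) = 2*m**2)
Y(54) - 1*42012 = 2*54**2 - 1*42012 = 2*2916 - 42012 = 5832 - 42012 = -36180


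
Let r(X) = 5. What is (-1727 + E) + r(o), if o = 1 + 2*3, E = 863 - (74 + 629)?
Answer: -1562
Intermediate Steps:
E = 160 (E = 863 - 1*703 = 863 - 703 = 160)
o = 7 (o = 1 + 6 = 7)
(-1727 + E) + r(o) = (-1727 + 160) + 5 = -1567 + 5 = -1562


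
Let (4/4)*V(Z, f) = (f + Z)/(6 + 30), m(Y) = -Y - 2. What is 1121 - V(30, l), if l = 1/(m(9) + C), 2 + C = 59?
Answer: 1854995/1656 ≈ 1120.2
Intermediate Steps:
C = 57 (C = -2 + 59 = 57)
m(Y) = -2 - Y
l = 1/46 (l = 1/((-2 - 1*9) + 57) = 1/((-2 - 9) + 57) = 1/(-11 + 57) = 1/46 ≈ 0.021739)
V(Z, f) = Z/36 + f/36 (V(Z, f) = (f + Z)/(6 + 30) = (Z + f)/36 = (Z + f)*(1/36) = Z/36 + f/36)
1121 - V(30, l) = 1121 - ((1/36)*30 + (1/36)*(1/46)) = 1121 - (⅚ + 1/1656) = 1121 - 1*1381/1656 = 1121 - 1381/1656 = 1854995/1656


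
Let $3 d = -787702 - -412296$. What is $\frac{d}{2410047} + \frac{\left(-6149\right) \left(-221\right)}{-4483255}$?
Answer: $- \frac{11508289105519}{32414565788955} \approx -0.35503$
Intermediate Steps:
$d = - \frac{375406}{3}$ ($d = \frac{-787702 - -412296}{3} = \frac{-787702 + 412296}{3} = \frac{1}{3} \left(-375406\right) = - \frac{375406}{3} \approx -1.2514 \cdot 10^{5}$)
$\frac{d}{2410047} + \frac{\left(-6149\right) \left(-221\right)}{-4483255} = - \frac{375406}{3 \cdot 2410047} + \frac{\left(-6149\right) \left(-221\right)}{-4483255} = \left(- \frac{375406}{3}\right) \frac{1}{2410047} + 1358929 \left(- \frac{1}{4483255}\right) = - \frac{375406}{7230141} - \frac{1358929}{4483255} = - \frac{11508289105519}{32414565788955}$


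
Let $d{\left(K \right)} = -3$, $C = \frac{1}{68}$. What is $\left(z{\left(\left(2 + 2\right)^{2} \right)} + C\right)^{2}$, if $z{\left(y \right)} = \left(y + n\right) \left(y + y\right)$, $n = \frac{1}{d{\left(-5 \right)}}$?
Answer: $\frac{10460175625}{41616} \approx 2.5135 \cdot 10^{5}$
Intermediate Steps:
$C = \frac{1}{68} \approx 0.014706$
$n = - \frac{1}{3}$ ($n = \frac{1}{-3} = - \frac{1}{3} \approx -0.33333$)
$z{\left(y \right)} = 2 y \left(- \frac{1}{3} + y\right)$ ($z{\left(y \right)} = \left(y - \frac{1}{3}\right) \left(y + y\right) = \left(- \frac{1}{3} + y\right) 2 y = 2 y \left(- \frac{1}{3} + y\right)$)
$\left(z{\left(\left(2 + 2\right)^{2} \right)} + C\right)^{2} = \left(\frac{2 \left(2 + 2\right)^{2} \left(-1 + 3 \left(2 + 2\right)^{2}\right)}{3} + \frac{1}{68}\right)^{2} = \left(\frac{2 \cdot 4^{2} \left(-1 + 3 \cdot 4^{2}\right)}{3} + \frac{1}{68}\right)^{2} = \left(\frac{2}{3} \cdot 16 \left(-1 + 3 \cdot 16\right) + \frac{1}{68}\right)^{2} = \left(\frac{2}{3} \cdot 16 \left(-1 + 48\right) + \frac{1}{68}\right)^{2} = \left(\frac{2}{3} \cdot 16 \cdot 47 + \frac{1}{68}\right)^{2} = \left(\frac{1504}{3} + \frac{1}{68}\right)^{2} = \left(\frac{102275}{204}\right)^{2} = \frac{10460175625}{41616}$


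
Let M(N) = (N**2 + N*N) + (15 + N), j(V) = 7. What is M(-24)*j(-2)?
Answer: 8001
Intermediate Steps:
M(N) = 15 + N + 2*N**2 (M(N) = (N**2 + N**2) + (15 + N) = 2*N**2 + (15 + N) = 15 + N + 2*N**2)
M(-24)*j(-2) = (15 - 24 + 2*(-24)**2)*7 = (15 - 24 + 2*576)*7 = (15 - 24 + 1152)*7 = 1143*7 = 8001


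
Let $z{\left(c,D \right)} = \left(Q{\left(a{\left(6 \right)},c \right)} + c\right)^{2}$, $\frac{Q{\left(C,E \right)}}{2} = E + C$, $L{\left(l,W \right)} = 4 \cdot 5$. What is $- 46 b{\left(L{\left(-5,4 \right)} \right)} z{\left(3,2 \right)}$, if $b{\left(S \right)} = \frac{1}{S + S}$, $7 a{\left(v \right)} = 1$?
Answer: $- \frac{19435}{196} \approx -99.158$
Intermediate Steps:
$L{\left(l,W \right)} = 20$
$a{\left(v \right)} = \frac{1}{7}$ ($a{\left(v \right)} = \frac{1}{7} \cdot 1 = \frac{1}{7}$)
$Q{\left(C,E \right)} = 2 C + 2 E$ ($Q{\left(C,E \right)} = 2 \left(E + C\right) = 2 \left(C + E\right) = 2 C + 2 E$)
$b{\left(S \right)} = \frac{1}{2 S}$
$z{\left(c,D \right)} = \left(\frac{2}{7} + 3 c\right)^{2}$ ($z{\left(c,D \right)} = \left(\left(2 \cdot \frac{1}{7} + 2 c\right) + c\right)^{2} = \left(\left(\frac{2}{7} + 2 c\right) + c\right)^{2} = \left(\frac{2}{7} + 3 c\right)^{2}$)
$- 46 b{\left(L{\left(-5,4 \right)} \right)} z{\left(3,2 \right)} = - 46 \frac{1}{2 \cdot 20} \frac{\left(2 + 21 \cdot 3\right)^{2}}{49} = - 46 \cdot \frac{1}{2} \cdot \frac{1}{20} \frac{\left(2 + 63\right)^{2}}{49} = \left(-46\right) \frac{1}{40} \frac{65^{2}}{49} = - \frac{23 \cdot \frac{1}{49} \cdot 4225}{20} = \left(- \frac{23}{20}\right) \frac{4225}{49} = - \frac{19435}{196}$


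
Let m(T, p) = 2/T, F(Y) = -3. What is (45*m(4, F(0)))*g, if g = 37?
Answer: 1665/2 ≈ 832.50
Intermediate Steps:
(45*m(4, F(0)))*g = (45*(2/4))*37 = (45*(2*(¼)))*37 = (45*(½))*37 = (45/2)*37 = 1665/2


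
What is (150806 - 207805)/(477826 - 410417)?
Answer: -56999/67409 ≈ -0.84557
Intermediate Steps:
(150806 - 207805)/(477826 - 410417) = -56999/67409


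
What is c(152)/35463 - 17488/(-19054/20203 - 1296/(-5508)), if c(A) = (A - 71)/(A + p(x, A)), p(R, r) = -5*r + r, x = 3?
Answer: 5396009919280871/218405457976 ≈ 24706.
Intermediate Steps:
p(R, r) = -4*r
c(A) = -(-71 + A)/(3*A) (c(A) = (A - 71)/(A - 4*A) = (-71 + A)/((-3*A)) = (-71 + A)*(-1/(3*A)) = -(-71 + A)/(3*A))
c(152)/35463 - 17488/(-19054/20203 - 1296/(-5508)) = ((⅓)*(71 - 1*152)/152)/35463 - 17488/(-19054/20203 - 1296/(-5508)) = ((⅓)*(1/152)*(71 - 152))*(1/35463) - 17488/(-19054*1/20203 - 1296*(-1/5508)) = ((⅓)*(1/152)*(-81))*(1/35463) - 17488/(-19054/20203 + 4/17) = -27/152*1/35463 - 17488/(-243106/343451) = -9/1796792 - 17488*(-343451/243106) = -9/1796792 + 3003135544/121553 = 5396009919280871/218405457976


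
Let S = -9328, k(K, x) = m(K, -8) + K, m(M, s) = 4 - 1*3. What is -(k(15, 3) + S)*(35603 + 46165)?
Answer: 761423616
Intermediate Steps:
m(M, s) = 1 (m(M, s) = 4 - 3 = 1)
k(K, x) = 1 + K
-(k(15, 3) + S)*(35603 + 46165) = -((1 + 15) - 9328)*(35603 + 46165) = -(16 - 9328)*81768 = -(-9312)*81768 = -1*(-761423616) = 761423616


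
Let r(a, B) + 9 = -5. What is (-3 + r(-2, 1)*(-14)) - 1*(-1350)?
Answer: 1543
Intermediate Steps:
r(a, B) = -14 (r(a, B) = -9 - 5 = -14)
(-3 + r(-2, 1)*(-14)) - 1*(-1350) = (-3 - 14*(-14)) - 1*(-1350) = (-3 + 196) + 1350 = 193 + 1350 = 1543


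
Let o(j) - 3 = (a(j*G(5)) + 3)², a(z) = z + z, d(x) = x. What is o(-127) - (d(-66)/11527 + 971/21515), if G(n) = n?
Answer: 398117872246533/248003405 ≈ 1.6053e+6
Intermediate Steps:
a(z) = 2*z
o(j) = 3 + (3 + 10*j)² (o(j) = 3 + (2*(j*5) + 3)² = 3 + (2*(5*j) + 3)² = 3 + (10*j + 3)² = 3 + (3 + 10*j)²)
o(-127) - (d(-66)/11527 + 971/21515) = (3 + (3 + 10*(-127))²) - (-66/11527 + 971/21515) = (3 + (3 - 1270)²) - (-66*1/11527 + 971*(1/21515)) = (3 + (-1267)²) - (-66/11527 + 971/21515) = (3 + 1605289) - 1*9772727/248003405 = 1605292 - 9772727/248003405 = 398117872246533/248003405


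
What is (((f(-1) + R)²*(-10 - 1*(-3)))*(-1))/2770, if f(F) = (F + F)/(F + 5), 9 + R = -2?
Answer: 3703/11080 ≈ 0.33421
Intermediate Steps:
R = -11 (R = -9 - 2 = -11)
f(F) = 2*F/(5 + F) (f(F) = (2*F)/(5 + F) = 2*F/(5 + F))
(((f(-1) + R)²*(-10 - 1*(-3)))*(-1))/2770 = (((2*(-1)/(5 - 1) - 11)²*(-10 - 1*(-3)))*(-1))/2770 = (((2*(-1)/4 - 11)²*(-10 + 3))*(-1))*(1/2770) = (((2*(-1)*(¼) - 11)²*(-7))*(-1))*(1/2770) = (((-½ - 11)²*(-7))*(-1))*(1/2770) = (((-23/2)²*(-7))*(-1))*(1/2770) = (((529/4)*(-7))*(-1))*(1/2770) = -3703/4*(-1)*(1/2770) = (3703/4)*(1/2770) = 3703/11080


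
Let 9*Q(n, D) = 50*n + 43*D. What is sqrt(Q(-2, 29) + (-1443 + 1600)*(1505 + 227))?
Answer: sqrt(2448463)/3 ≈ 521.59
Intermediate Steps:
Q(n, D) = 43*D/9 + 50*n/9 (Q(n, D) = (50*n + 43*D)/9 = (43*D + 50*n)/9 = 43*D/9 + 50*n/9)
sqrt(Q(-2, 29) + (-1443 + 1600)*(1505 + 227)) = sqrt(((43/9)*29 + (50/9)*(-2)) + (-1443 + 1600)*(1505 + 227)) = sqrt((1247/9 - 100/9) + 157*1732) = sqrt(1147/9 + 271924) = sqrt(2448463/9) = sqrt(2448463)/3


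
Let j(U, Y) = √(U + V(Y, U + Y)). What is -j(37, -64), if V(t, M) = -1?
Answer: -6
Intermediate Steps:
j(U, Y) = √(-1 + U) (j(U, Y) = √(U - 1) = √(-1 + U))
-j(37, -64) = -√(-1 + 37) = -√36 = -1*6 = -6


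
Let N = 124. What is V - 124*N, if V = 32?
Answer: -15344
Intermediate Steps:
V - 124*N = 32 - 124*124 = 32 - 15376 = -15344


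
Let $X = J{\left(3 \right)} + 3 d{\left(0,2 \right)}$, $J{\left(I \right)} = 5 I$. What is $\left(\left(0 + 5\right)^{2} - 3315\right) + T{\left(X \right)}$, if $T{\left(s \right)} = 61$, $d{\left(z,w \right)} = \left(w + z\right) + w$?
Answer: $-3229$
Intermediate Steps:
$d{\left(z,w \right)} = z + 2 w$
$X = 27$ ($X = 5 \cdot 3 + 3 \left(0 + 2 \cdot 2\right) = 15 + 3 \left(0 + 4\right) = 15 + 3 \cdot 4 = 15 + 12 = 27$)
$\left(\left(0 + 5\right)^{2} - 3315\right) + T{\left(X \right)} = \left(\left(0 + 5\right)^{2} - 3315\right) + 61 = \left(5^{2} - 3315\right) + 61 = \left(25 - 3315\right) + 61 = -3290 + 61 = -3229$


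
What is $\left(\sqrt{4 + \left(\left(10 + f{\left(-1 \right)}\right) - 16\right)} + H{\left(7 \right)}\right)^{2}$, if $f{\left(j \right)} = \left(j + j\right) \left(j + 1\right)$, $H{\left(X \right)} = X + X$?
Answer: $\left(14 + i \sqrt{2}\right)^{2} \approx 194.0 + 39.598 i$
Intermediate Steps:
$H{\left(X \right)} = 2 X$
$f{\left(j \right)} = 2 j \left(1 + j\right)$
$\left(\sqrt{4 + \left(\left(10 + f{\left(-1 \right)}\right) - 16\right)} + H{\left(7 \right)}\right)^{2} = \left(\sqrt{4 - \left(6 + 2 \left(1 - 1\right)\right)} + 2 \cdot 7\right)^{2} = \left(\sqrt{4 - \left(6 + 0\right)} + 14\right)^{2} = \left(\sqrt{4 + \left(\left(10 + 0\right) - 16\right)} + 14\right)^{2} = \left(\sqrt{4 + \left(10 - 16\right)} + 14\right)^{2} = \left(\sqrt{4 - 6} + 14\right)^{2} = \left(\sqrt{-2} + 14\right)^{2} = \left(i \sqrt{2} + 14\right)^{2} = \left(14 + i \sqrt{2}\right)^{2}$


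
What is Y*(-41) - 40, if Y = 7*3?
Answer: -901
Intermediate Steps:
Y = 21
Y*(-41) - 40 = 21*(-41) - 40 = -861 - 40 = -901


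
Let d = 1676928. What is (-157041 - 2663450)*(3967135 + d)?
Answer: -15919028894933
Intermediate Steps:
(-157041 - 2663450)*(3967135 + d) = (-157041 - 2663450)*(3967135 + 1676928) = -2820491*5644063 = -15919028894933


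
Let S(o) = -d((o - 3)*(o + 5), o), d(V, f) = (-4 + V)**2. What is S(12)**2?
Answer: 492884401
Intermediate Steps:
S(o) = -(-4 + (-3 + o)*(5 + o))**2 (S(o) = -(-4 + (o - 3)*(o + 5))**2 = -(-4 + (-3 + o)*(5 + o))**2)
S(12)**2 = (-(-19 + 12**2 + 2*12)**2)**2 = (-(-19 + 144 + 24)**2)**2 = (-1*149**2)**2 = (-1*22201)**2 = (-22201)**2 = 492884401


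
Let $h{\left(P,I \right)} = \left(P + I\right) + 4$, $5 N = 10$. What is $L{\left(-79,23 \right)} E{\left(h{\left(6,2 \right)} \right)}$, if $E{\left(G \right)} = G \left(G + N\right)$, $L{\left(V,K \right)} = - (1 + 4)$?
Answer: $-840$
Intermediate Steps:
$N = 2$ ($N = \frac{1}{5} \cdot 10 = 2$)
$L{\left(V,K \right)} = -5$ ($L{\left(V,K \right)} = \left(-1\right) 5 = -5$)
$h{\left(P,I \right)} = 4 + I + P$ ($h{\left(P,I \right)} = \left(I + P\right) + 4 = 4 + I + P$)
$E{\left(G \right)} = G \left(2 + G\right)$ ($E{\left(G \right)} = G \left(G + 2\right) = G \left(2 + G\right)$)
$L{\left(-79,23 \right)} E{\left(h{\left(6,2 \right)} \right)} = - 5 \left(4 + 2 + 6\right) \left(2 + \left(4 + 2 + 6\right)\right) = - 5 \cdot 12 \left(2 + 12\right) = - 5 \cdot 12 \cdot 14 = \left(-5\right) 168 = -840$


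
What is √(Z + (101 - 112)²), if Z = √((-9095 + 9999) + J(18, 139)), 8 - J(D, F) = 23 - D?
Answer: √(121 + √907) ≈ 12.293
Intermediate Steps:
J(D, F) = -15 + D (J(D, F) = 8 - (23 - D) = 8 + (-23 + D) = -15 + D)
Z = √907 (Z = √((-9095 + 9999) + (-15 + 18)) = √(904 + 3) = √907 ≈ 30.116)
√(Z + (101 - 112)²) = √(√907 + (101 - 112)²) = √(√907 + (-11)²) = √(√907 + 121) = √(121 + √907)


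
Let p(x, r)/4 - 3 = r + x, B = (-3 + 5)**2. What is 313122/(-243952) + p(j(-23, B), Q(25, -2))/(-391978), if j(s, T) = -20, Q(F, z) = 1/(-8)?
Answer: -30680056151/23905954264 ≈ -1.2834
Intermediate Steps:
Q(F, z) = -1/8
B = 4 (B = 2**2 = 4)
p(x, r) = 12 + 4*r + 4*x (p(x, r) = 12 + 4*(r + x) = 12 + (4*r + 4*x) = 12 + 4*r + 4*x)
313122/(-243952) + p(j(-23, B), Q(25, -2))/(-391978) = 313122/(-243952) + (12 + 4*(-1/8) + 4*(-20))/(-391978) = 313122*(-1/243952) + (12 - 1/2 - 80)*(-1/391978) = -156561/121976 - 137/2*(-1/391978) = -156561/121976 + 137/783956 = -30680056151/23905954264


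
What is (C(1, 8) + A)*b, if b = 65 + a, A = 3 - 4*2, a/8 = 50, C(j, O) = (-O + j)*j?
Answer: -5580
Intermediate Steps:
C(j, O) = j*(j - O) (C(j, O) = (j - O)*j = j*(j - O))
a = 400 (a = 8*50 = 400)
A = -5 (A = 3 - 8 = -5)
b = 465 (b = 65 + 400 = 465)
(C(1, 8) + A)*b = (1*(1 - 1*8) - 5)*465 = (1*(1 - 8) - 5)*465 = (1*(-7) - 5)*465 = (-7 - 5)*465 = -12*465 = -5580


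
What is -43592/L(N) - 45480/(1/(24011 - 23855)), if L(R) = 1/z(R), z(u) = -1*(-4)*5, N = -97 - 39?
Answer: -7966720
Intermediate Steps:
N = -136
z(u) = 20 (z(u) = 4*5 = 20)
L(R) = 1/20
-43592/L(N) - 45480/(1/(24011 - 23855)) = -43592/1/20 - 45480/(1/(24011 - 23855)) = -43592*20 - 45480/(1/156) = -871840 - 45480/1/156 = -871840 - 45480*156 = -871840 - 7094880 = -7966720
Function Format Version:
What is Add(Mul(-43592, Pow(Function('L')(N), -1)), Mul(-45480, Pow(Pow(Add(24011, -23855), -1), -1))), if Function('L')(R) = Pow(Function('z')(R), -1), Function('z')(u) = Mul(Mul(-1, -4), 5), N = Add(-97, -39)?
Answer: -7966720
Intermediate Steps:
N = -136
Function('z')(u) = 20 (Function('z')(u) = Mul(4, 5) = 20)
Function('L')(R) = Rational(1, 20) (Function('L')(R) = Pow(20, -1) = Rational(1, 20))
Add(Mul(-43592, Pow(Function('L')(N), -1)), Mul(-45480, Pow(Pow(Add(24011, -23855), -1), -1))) = Add(Mul(-43592, Pow(Rational(1, 20), -1)), Mul(-45480, Pow(Pow(Add(24011, -23855), -1), -1))) = Add(Mul(-43592, 20), Mul(-45480, Pow(Pow(156, -1), -1))) = Add(-871840, Mul(-45480, Pow(Rational(1, 156), -1))) = Add(-871840, Mul(-45480, 156)) = Add(-871840, -7094880) = -7966720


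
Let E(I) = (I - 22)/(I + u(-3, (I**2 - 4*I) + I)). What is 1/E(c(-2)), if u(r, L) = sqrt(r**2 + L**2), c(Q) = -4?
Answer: 2/13 - sqrt(793)/26 ≈ -0.92924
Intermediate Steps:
u(r, L) = sqrt(L**2 + r**2)
E(I) = (-22 + I)/(I + sqrt(9 + (I**2 - 3*I)**2)) (E(I) = (I - 22)/(I + sqrt(((I**2 - 4*I) + I)**2 + (-3)**2)) = (-22 + I)/(I + sqrt((I**2 - 3*I)**2 + 9)) = (-22 + I)/(I + sqrt(9 + (I**2 - 3*I)**2)))
1/E(c(-2)) = 1/((-22 - 4)/(-4 + sqrt(9 + (-4)**2*(-3 - 4)**2))) = 1/(-26/(-4 + sqrt(9 + 16*(-7)**2))) = 1/(-26/(-4 + sqrt(9 + 16*49))) = 1/(-26/(-4 + sqrt(9 + 784))) = 1/(-26/(-4 + sqrt(793))) = 2/13 - sqrt(793)/26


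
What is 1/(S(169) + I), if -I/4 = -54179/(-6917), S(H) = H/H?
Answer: -6917/209799 ≈ -0.032970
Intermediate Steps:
S(H) = 1
I = -216716/6917 (I = -(-216716)/(-6917) = -(-216716)*(-1)/6917 = -4*54179/6917 = -216716/6917 ≈ -31.331)
1/(S(169) + I) = 1/(1 - 216716/6917) = 1/(-209799/6917) = -6917/209799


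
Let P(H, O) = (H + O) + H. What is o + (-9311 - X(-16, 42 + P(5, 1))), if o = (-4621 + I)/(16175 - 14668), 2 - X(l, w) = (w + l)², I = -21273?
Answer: -1090682/137 ≈ -7961.2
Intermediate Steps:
P(H, O) = O + 2*H
X(l, w) = 2 - (l + w)² (X(l, w) = 2 - (w + l)² = 2 - (l + w)²)
o = -2354/137 (o = (-4621 - 21273)/(16175 - 14668) = -25894/1507 = -25894*1/1507 = -2354/137 ≈ -17.182)
o + (-9311 - X(-16, 42 + P(5, 1))) = -2354/137 + (-9311 - (2 - (-16 + (42 + (1 + 2*5)))²)) = -2354/137 + (-9311 - (2 - (-16 + (42 + (1 + 10)))²)) = -2354/137 + (-9311 - (2 - (-16 + (42 + 11))²)) = -2354/137 + (-9311 - (2 - (-16 + 53)²)) = -2354/137 + (-9311 - (2 - 1*37²)) = -2354/137 + (-9311 - (2 - 1*1369)) = -2354/137 + (-9311 - (2 - 1369)) = -2354/137 + (-9311 - 1*(-1367)) = -2354/137 + (-9311 + 1367) = -2354/137 - 7944 = -1090682/137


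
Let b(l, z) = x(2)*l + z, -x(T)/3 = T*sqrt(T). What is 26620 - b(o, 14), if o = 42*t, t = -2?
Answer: 26606 - 504*sqrt(2) ≈ 25893.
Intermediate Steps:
o = -84 (o = 42*(-2) = -84)
x(T) = -3*T**(3/2) (x(T) = -3*T*sqrt(T) = -3*T**(3/2))
b(l, z) = z - 6*l*sqrt(2) (b(l, z) = (-6*sqrt(2))*l + z = -6*l*sqrt(2) + z = z - 6*l*sqrt(2))
26620 - b(o, 14) = 26620 - (14 - 6*(-84)*sqrt(2)) = 26620 - (14 + 504*sqrt(2)) = 26620 + (-14 - 504*sqrt(2)) = 26606 - 504*sqrt(2)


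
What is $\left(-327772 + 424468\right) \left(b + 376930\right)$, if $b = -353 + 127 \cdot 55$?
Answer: $37088911152$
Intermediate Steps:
$b = 6632$ ($b = -353 + 6985 = 6632$)
$\left(-327772 + 424468\right) \left(b + 376930\right) = \left(-327772 + 424468\right) \left(6632 + 376930\right) = 96696 \cdot 383562 = 37088911152$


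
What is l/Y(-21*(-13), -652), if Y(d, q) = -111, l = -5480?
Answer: 5480/111 ≈ 49.369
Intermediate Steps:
l/Y(-21*(-13), -652) = -5480/(-111) = -5480*(-1/111) = 5480/111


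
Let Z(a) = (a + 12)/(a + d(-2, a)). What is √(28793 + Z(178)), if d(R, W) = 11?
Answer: √114283407/63 ≈ 169.69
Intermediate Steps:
Z(a) = (12 + a)/(11 + a) (Z(a) = (a + 12)/(a + 11) = (12 + a)/(11 + a))
√(28793 + Z(178)) = √(28793 + (12 + 178)/(11 + 178)) = √(28793 + 190/189) = √(5442067/189) = √114283407/63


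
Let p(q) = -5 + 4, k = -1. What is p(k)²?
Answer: 1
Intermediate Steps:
p(q) = -1
p(k)² = (-1)² = 1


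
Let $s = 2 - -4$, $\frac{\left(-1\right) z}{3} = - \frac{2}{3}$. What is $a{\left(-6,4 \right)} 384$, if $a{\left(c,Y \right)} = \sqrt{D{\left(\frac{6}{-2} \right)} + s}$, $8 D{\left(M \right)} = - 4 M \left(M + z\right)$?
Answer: $576 \sqrt{2} \approx 814.59$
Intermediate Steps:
$z = 2$ ($z = - 3 \left(- \frac{2}{3}\right) = - 3 \left(\left(-2\right) \frac{1}{3}\right) = \left(-3\right) \left(- \frac{2}{3}\right) = 2$)
$s = 6$ ($s = 2 + 4 = 6$)
$D{\left(M \right)} = - \frac{M \left(2 + M\right)}{2}$ ($D{\left(M \right)} = \frac{- 4 M \left(M + 2\right)}{8} = \frac{- 4 M \left(2 + M\right)}{8} = \frac{\left(-4\right) M \left(2 + M\right)}{8} = - \frac{M \left(2 + M\right)}{2}$)
$a{\left(c,Y \right)} = \frac{3 \sqrt{2}}{2}$ ($a{\left(c,Y \right)} = \sqrt{- \frac{\frac{6}{-2} \left(2 + \frac{6}{-2}\right)}{2} + 6} = \sqrt{- \frac{6 \left(- \frac{1}{2}\right) \left(2 + 6 \left(- \frac{1}{2}\right)\right)}{2} + 6} = \sqrt{\left(- \frac{1}{2}\right) \left(-3\right) \left(2 - 3\right) + 6} = \sqrt{\left(- \frac{1}{2}\right) \left(-3\right) \left(-1\right) + 6} = \sqrt{- \frac{3}{2} + 6} = \sqrt{\frac{9}{2}} = \frac{3 \sqrt{2}}{2}$)
$a{\left(-6,4 \right)} 384 = \frac{3 \sqrt{2}}{2} \cdot 384 = 576 \sqrt{2}$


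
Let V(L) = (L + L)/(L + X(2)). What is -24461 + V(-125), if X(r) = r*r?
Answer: -2959531/121 ≈ -24459.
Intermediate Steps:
X(r) = r²
V(L) = 2*L/(4 + L) (V(L) = (L + L)/(L + 2²) = (2*L)/(L + 4) = (2*L)/(4 + L) = 2*L/(4 + L))
-24461 + V(-125) = -24461 + 2*(-125)/(4 - 125) = -24461 + 2*(-125)/(-121) = -24461 + 2*(-125)*(-1/121) = -24461 + 250/121 = -2959531/121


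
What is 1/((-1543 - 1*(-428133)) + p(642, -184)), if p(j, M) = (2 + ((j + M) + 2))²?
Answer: 1/640034 ≈ 1.5624e-6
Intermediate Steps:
p(j, M) = (4 + M + j)² (p(j, M) = (2 + ((M + j) + 2))² = (2 + (2 + M + j))² = (4 + M + j)²)
1/((-1543 - 1*(-428133)) + p(642, -184)) = 1/((-1543 - 1*(-428133)) + (4 - 184 + 642)²) = 1/((-1543 + 428133) + 462²) = 1/(426590 + 213444) = 1/640034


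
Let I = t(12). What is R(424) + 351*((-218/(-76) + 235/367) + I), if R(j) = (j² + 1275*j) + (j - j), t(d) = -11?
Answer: 10009693673/13946 ≈ 7.1775e+5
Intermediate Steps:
I = -11
R(j) = j² + 1275*j (R(j) = (j² + 1275*j) + 0 = j² + 1275*j)
R(424) + 351*((-218/(-76) + 235/367) + I) = 424*(1275 + 424) + 351*((-218/(-76) + 235/367) - 11) = 424*1699 + 351*((-218*(-1/76) + 235*(1/367)) - 11) = 720376 + 351*((109/38 + 235/367) - 11) = 720376 + 351*(48933/13946 - 11) = 720376 + 351*(-104473/13946) = 720376 - 36670023/13946 = 10009693673/13946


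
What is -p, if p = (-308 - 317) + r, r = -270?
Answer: 895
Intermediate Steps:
p = -895 (p = (-308 - 317) - 270 = -625 - 270 = -895)
-p = -1*(-895) = 895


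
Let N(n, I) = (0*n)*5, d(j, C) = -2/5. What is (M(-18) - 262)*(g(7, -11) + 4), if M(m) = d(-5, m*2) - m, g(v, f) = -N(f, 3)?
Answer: -4888/5 ≈ -977.60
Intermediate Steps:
d(j, C) = -⅖ (d(j, C) = -2*⅕ = -⅖)
N(n, I) = 0 (N(n, I) = 0*5 = 0)
g(v, f) = 0 (g(v, f) = -1*0 = 0)
M(m) = -⅖ - m
(M(-18) - 262)*(g(7, -11) + 4) = ((-⅖ - 1*(-18)) - 262)*(0 + 4) = ((-⅖ + 18) - 262)*4 = (88/5 - 262)*4 = -1222/5*4 = -4888/5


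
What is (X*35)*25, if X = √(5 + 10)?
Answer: 875*√15 ≈ 3388.9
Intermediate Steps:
X = √15 ≈ 3.8730
(X*35)*25 = (√15*35)*25 = (35*√15)*25 = 875*√15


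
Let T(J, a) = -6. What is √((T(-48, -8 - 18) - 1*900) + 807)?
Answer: 3*I*√11 ≈ 9.9499*I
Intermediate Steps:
√((T(-48, -8 - 18) - 1*900) + 807) = √((-6 - 1*900) + 807) = √((-6 - 900) + 807) = √(-906 + 807) = √(-99) = 3*I*√11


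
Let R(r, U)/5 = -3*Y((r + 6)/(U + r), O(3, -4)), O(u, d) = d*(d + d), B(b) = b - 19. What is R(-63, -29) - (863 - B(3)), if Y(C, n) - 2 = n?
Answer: -1389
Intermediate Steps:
B(b) = -19 + b
O(u, d) = 2*d² (O(u, d) = d*(2*d) = 2*d²)
Y(C, n) = 2 + n
R(r, U) = -510 (R(r, U) = 5*(-3*(2 + 2*(-4)²)) = 5*(-3*(2 + 2*16)) = 5*(-3*(2 + 32)) = 5*(-3*34) = 5*(-102) = -510)
R(-63, -29) - (863 - B(3)) = -510 - (863 - (-19 + 3)) = -510 - (863 - 1*(-16)) = -510 - (863 + 16) = -510 - 1*879 = -510 - 879 = -1389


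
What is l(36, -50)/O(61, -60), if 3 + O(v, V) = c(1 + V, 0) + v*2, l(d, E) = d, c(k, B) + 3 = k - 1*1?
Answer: 9/14 ≈ 0.64286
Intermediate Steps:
c(k, B) = -4 + k (c(k, B) = -3 + (k - 1*1) = -3 + (k - 1) = -3 + (-1 + k) = -4 + k)
O(v, V) = -6 + V + 2*v (O(v, V) = -3 + ((-4 + (1 + V)) + v*2) = -3 + ((-3 + V) + 2*v) = -3 + (-3 + V + 2*v) = -6 + V + 2*v)
l(36, -50)/O(61, -60) = 36/(-6 - 60 + 2*61) = 36/(-6 - 60 + 122) = 36/56 = 36*(1/56) = 9/14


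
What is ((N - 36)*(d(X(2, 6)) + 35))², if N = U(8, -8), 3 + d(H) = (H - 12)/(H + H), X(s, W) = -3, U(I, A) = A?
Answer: 2304324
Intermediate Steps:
d(H) = -3 + (-12 + H)/(2*H) (d(H) = -3 + (H - 12)/(H + H) = -3 + (-12 + H)/((2*H)) = -3 + (-12 + H)*(1/(2*H)) = -3 + (-12 + H)/(2*H))
N = -8
((N - 36)*(d(X(2, 6)) + 35))² = ((-8 - 36)*((-5/2 - 6/(-3)) + 35))² = (-44*((-5/2 - 6*(-⅓)) + 35))² = (-44*((-5/2 + 2) + 35))² = (-44*(-½ + 35))² = (-44*69/2)² = (-1518)² = 2304324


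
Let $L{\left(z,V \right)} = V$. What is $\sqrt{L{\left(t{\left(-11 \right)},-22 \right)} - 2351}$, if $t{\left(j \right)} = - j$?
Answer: $i \sqrt{2373} \approx 48.713 i$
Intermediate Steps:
$\sqrt{L{\left(t{\left(-11 \right)},-22 \right)} - 2351} = \sqrt{-22 - 2351} = \sqrt{-2373} = i \sqrt{2373}$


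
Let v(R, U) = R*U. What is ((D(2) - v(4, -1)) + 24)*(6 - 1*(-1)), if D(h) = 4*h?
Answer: 252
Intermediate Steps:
((D(2) - v(4, -1)) + 24)*(6 - 1*(-1)) = ((4*2 - 4*(-1)) + 24)*(6 - 1*(-1)) = ((8 - 1*(-4)) + 24)*(6 + 1) = ((8 + 4) + 24)*7 = (12 + 24)*7 = 36*7 = 252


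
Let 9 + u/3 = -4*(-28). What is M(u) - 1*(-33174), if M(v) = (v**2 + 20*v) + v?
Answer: 135144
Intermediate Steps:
u = 309 (u = -27 + 3*(-4*(-28)) = -27 + 3*112 = -27 + 336 = 309)
M(v) = v**2 + 21*v
M(u) - 1*(-33174) = 309*(21 + 309) - 1*(-33174) = 309*330 + 33174 = 101970 + 33174 = 135144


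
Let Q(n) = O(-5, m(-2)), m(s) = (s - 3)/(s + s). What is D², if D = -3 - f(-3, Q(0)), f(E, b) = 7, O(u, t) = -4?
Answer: 100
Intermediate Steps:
m(s) = (-3 + s)/(2*s) (m(s) = (-3 + s)/((2*s)) = (-3 + s)*(1/(2*s)) = (-3 + s)/(2*s))
Q(n) = -4
D = -10 (D = -3 - 1*7 = -3 - 7 = -10)
D² = (-10)² = 100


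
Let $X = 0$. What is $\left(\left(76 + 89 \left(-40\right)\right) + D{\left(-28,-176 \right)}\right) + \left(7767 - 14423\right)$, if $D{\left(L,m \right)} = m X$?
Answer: $-10140$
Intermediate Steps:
$D{\left(L,m \right)} = 0$ ($D{\left(L,m \right)} = m 0 = 0$)
$\left(\left(76 + 89 \left(-40\right)\right) + D{\left(-28,-176 \right)}\right) + \left(7767 - 14423\right) = \left(\left(76 + 89 \left(-40\right)\right) + 0\right) + \left(7767 - 14423\right) = \left(\left(76 - 3560\right) + 0\right) - 6656 = \left(-3484 + 0\right) - 6656 = -3484 - 6656 = -10140$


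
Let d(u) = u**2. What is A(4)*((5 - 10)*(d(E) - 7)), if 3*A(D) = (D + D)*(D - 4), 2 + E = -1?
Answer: 0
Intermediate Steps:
E = -3 (E = -2 - 1 = -3)
A(D) = 2*D*(-4 + D)/3 (A(D) = ((D + D)*(D - 4))/3 = ((2*D)*(-4 + D))/3 = (2*D*(-4 + D))/3 = 2*D*(-4 + D)/3)
A(4)*((5 - 10)*(d(E) - 7)) = ((2/3)*4*(-4 + 4))*((5 - 10)*((-3)**2 - 7)) = ((2/3)*4*0)*(-5*(9 - 7)) = 0*(-5*2) = 0*(-10) = 0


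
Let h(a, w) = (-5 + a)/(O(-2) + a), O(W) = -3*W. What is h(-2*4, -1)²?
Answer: 169/4 ≈ 42.250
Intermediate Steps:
h(a, w) = (-5 + a)/(6 + a) (h(a, w) = (-5 + a)/(-3*(-2) + a) = (-5 + a)/(6 + a))
h(-2*4, -1)² = ((-5 - 2*4)/(6 - 2*4))² = ((-5 - 8)/(6 - 8))² = (-13/(-2))² = (-½*(-13))² = (13/2)² = 169/4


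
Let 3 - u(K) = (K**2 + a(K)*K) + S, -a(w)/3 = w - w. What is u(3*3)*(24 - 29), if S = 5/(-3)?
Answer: 1145/3 ≈ 381.67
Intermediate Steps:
S = -5/3 (S = 5*(-1/3) = -5/3 ≈ -1.6667)
a(w) = 0 (a(w) = -3*(w - w) = -3*0 = 0)
u(K) = 14/3 - K**2 (u(K) = 3 - ((K**2 + 0*K) - 5/3) = 3 - ((K**2 + 0) - 5/3) = 3 - (K**2 - 5/3) = 3 - (-5/3 + K**2) = 3 + (5/3 - K**2) = 14/3 - K**2)
u(3*3)*(24 - 29) = (14/3 - (3*3)**2)*(24 - 29) = (14/3 - 1*9**2)*(-5) = (14/3 - 1*81)*(-5) = (14/3 - 81)*(-5) = -229/3*(-5) = 1145/3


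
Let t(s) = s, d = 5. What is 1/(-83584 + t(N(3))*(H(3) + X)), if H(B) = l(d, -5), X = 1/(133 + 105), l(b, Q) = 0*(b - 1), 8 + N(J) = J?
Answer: -238/19892997 ≈ -1.1964e-5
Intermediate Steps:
N(J) = -8 + J
l(b, Q) = 0 (l(b, Q) = 0*(-1 + b) = 0)
X = 1/238 ≈ 0.0042017
H(B) = 0
1/(-83584 + t(N(3))*(H(3) + X)) = 1/(-83584 + (-8 + 3)*(0 + 1/238)) = 1/(-83584 - 5*1/238) = 1/(-83584 - 5/238) = 1/(-19892997/238) = -238/19892997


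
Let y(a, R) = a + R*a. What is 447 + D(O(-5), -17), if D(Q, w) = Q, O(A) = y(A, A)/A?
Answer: 443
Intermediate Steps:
O(A) = 1 + A (O(A) = (A*(1 + A))/A = 1 + A)
447 + D(O(-5), -17) = 447 + (1 - 5) = 447 - 4 = 443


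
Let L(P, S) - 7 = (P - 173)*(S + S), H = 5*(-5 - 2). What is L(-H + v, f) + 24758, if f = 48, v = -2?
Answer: 11325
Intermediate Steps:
H = -35 (H = 5*(-7) = -35)
L(P, S) = 7 + 2*S*(-173 + P) (L(P, S) = 7 + (P - 173)*(S + S) = 7 + (-173 + P)*(2*S) = 7 + 2*S*(-173 + P))
L(-H + v, f) + 24758 = (7 - 346*48 + 2*(-1*(-35) - 2)*48) + 24758 = (7 - 16608 + 2*(35 - 2)*48) + 24758 = (7 - 16608 + 2*33*48) + 24758 = (7 - 16608 + 3168) + 24758 = -13433 + 24758 = 11325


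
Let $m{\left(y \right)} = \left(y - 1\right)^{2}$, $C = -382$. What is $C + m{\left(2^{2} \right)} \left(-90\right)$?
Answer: $-1192$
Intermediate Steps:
$m{\left(y \right)} = \left(-1 + y\right)^{2}$
$C + m{\left(2^{2} \right)} \left(-90\right) = -382 + \left(-1 + 2^{2}\right)^{2} \left(-90\right) = -382 + \left(-1 + 4\right)^{2} \left(-90\right) = -382 + 3^{2} \left(-90\right) = -382 + 9 \left(-90\right) = -382 - 810 = -1192$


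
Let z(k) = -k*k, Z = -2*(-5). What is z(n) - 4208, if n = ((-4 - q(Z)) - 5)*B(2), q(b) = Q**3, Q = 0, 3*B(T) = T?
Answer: -4244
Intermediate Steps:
B(T) = T/3
Z = 10
q(b) = 0 (q(b) = 0**3 = 0)
n = -6 (n = ((-4 - 1*0) - 5)*((1/3)*2) = ((-4 + 0) - 5)*(2/3) = (-4 - 5)*(2/3) = -9*2/3 = -6)
z(k) = -k**2
z(n) - 4208 = -1*(-6)**2 - 4208 = -1*36 - 4208 = -36 - 4208 = -4244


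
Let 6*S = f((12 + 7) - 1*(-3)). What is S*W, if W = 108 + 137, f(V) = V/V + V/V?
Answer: 245/3 ≈ 81.667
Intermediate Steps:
f(V) = 2 (f(V) = 1 + 1 = 2)
S = 1/3 (S = (1/6)*2 = 1/3 ≈ 0.33333)
W = 245
S*W = (1/3)*245 = 245/3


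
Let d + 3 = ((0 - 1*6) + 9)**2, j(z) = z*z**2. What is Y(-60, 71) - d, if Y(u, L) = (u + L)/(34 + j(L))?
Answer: -2147659/357945 ≈ -6.0000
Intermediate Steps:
j(z) = z**3
Y(u, L) = (L + u)/(34 + L**3) (Y(u, L) = (u + L)/(34 + L**3) = (L + u)/(34 + L**3))
d = 6 (d = -3 + ((0 - 1*6) + 9)**2 = -3 + ((0 - 6) + 9)**2 = -3 + (-6 + 9)**2 = -3 + 3**2 = -3 + 9 = 6)
Y(-60, 71) - d = (71 - 60)/(34 + 71**3) - 1*6 = 11/(34 + 357911) - 6 = 11/357945 - 6 = -2147659/357945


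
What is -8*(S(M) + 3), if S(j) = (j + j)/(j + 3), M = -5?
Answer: -64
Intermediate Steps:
S(j) = 2*j/(3 + j) (S(j) = (2*j)/(3 + j) = 2*j/(3 + j))
-8*(S(M) + 3) = -8*(2*(-5)/(3 - 5) + 3) = -8*(2*(-5)/(-2) + 3) = -8*(2*(-5)*(-½) + 3) = -8*(5 + 3) = -8*8 = -64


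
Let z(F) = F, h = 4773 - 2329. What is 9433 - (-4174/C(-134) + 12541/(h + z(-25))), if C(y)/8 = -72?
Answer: 6563046715/696672 ≈ 9420.6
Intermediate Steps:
h = 2444
C(y) = -576 (C(y) = 8*(-72) = -576)
9433 - (-4174/C(-134) + 12541/(h + z(-25))) = 9433 - (-4174/(-576) + 12541/(2444 - 25)) = 9433 - (-4174*(-1/576) + 12541/2419) = 9433 - (2087/288 + 12541*(1/2419)) = 9433 - (2087/288 + 12541/2419) = 9433 - 1*8660261/696672 = 9433 - 8660261/696672 = 6563046715/696672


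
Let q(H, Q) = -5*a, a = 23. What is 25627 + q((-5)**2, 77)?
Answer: 25512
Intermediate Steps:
q(H, Q) = -115 (q(H, Q) = -5*23 = -115)
25627 + q((-5)**2, 77) = 25627 - 115 = 25512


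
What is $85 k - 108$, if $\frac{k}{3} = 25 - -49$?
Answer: $18762$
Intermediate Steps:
$k = 222$ ($k = 3 \left(25 - -49\right) = 3 \left(25 + 49\right) = 3 \cdot 74 = 222$)
$85 k - 108 = 85 \cdot 222 - 108 = 18870 - 108 = 18762$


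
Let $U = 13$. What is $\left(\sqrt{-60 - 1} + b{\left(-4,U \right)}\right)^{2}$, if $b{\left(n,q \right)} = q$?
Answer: $\left(13 + i \sqrt{61}\right)^{2} \approx 108.0 + 203.07 i$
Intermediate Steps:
$\left(\sqrt{-60 - 1} + b{\left(-4,U \right)}\right)^{2} = \left(\sqrt{-60 - 1} + 13\right)^{2} = \left(\sqrt{-61} + 13\right)^{2} = \left(i \sqrt{61} + 13\right)^{2} = \left(13 + i \sqrt{61}\right)^{2}$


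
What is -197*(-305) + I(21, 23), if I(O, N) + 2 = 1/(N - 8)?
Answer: 901246/15 ≈ 60083.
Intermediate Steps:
I(O, N) = -2 + 1/(-8 + N) (I(O, N) = -2 + 1/(N - 8) = -2 + 1/(-8 + N))
-197*(-305) + I(21, 23) = -197*(-305) + (17 - 2*23)/(-8 + 23) = 60085 + (17 - 46)/15 = 60085 + (1/15)*(-29) = 60085 - 29/15 = 901246/15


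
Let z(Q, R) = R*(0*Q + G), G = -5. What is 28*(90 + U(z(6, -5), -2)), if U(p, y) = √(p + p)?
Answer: 2520 + 140*√2 ≈ 2718.0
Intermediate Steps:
z(Q, R) = -5*R (z(Q, R) = R*(0*Q - 5) = R*(0 - 5) = R*(-5) = -5*R)
U(p, y) = √2*√p (U(p, y) = √(2*p) = √2*√p)
28*(90 + U(z(6, -5), -2)) = 28*(90 + √2*√(-5*(-5))) = 28*(90 + √2*√25) = 28*(90 + √2*5) = 28*(90 + 5*√2) = 2520 + 140*√2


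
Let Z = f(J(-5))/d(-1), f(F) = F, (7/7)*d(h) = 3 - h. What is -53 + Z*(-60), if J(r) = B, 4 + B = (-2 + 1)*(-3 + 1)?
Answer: -23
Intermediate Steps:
d(h) = 3 - h
B = -2 (B = -4 + (-2 + 1)*(-3 + 1) = -4 - 1*(-2) = -4 + 2 = -2)
J(r) = -2
Z = -1/2 (Z = -2/(3 - 1*(-1)) = -2/(3 + 1) = -2/4 = -2*1/4 = -1/2 ≈ -0.50000)
-53 + Z*(-60) = -53 - 1/2*(-60) = -53 + 30 = -23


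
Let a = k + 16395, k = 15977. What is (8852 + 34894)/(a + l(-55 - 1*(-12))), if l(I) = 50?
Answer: 21873/16211 ≈ 1.3493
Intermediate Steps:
a = 32372 (a = 15977 + 16395 = 32372)
(8852 + 34894)/(a + l(-55 - 1*(-12))) = (8852 + 34894)/(32372 + 50) = 43746/32422 = 43746*(1/32422) = 21873/16211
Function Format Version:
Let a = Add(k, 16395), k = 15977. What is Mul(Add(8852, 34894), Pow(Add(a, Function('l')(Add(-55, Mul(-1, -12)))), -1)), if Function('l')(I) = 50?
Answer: Rational(21873, 16211) ≈ 1.3493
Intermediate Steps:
a = 32372 (a = Add(15977, 16395) = 32372)
Mul(Add(8852, 34894), Pow(Add(a, Function('l')(Add(-55, Mul(-1, -12)))), -1)) = Mul(Add(8852, 34894), Pow(Add(32372, 50), -1)) = Mul(43746, Pow(32422, -1)) = Mul(43746, Rational(1, 32422)) = Rational(21873, 16211)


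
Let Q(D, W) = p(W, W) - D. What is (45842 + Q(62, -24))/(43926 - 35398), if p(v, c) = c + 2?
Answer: 22879/4264 ≈ 5.3656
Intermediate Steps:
p(v, c) = 2 + c
Q(D, W) = 2 + W - D (Q(D, W) = (2 + W) - D = 2 + W - D)
(45842 + Q(62, -24))/(43926 - 35398) = (45842 + (2 - 24 - 1*62))/(43926 - 35398) = (45842 + (2 - 24 - 62))/8528 = (45842 - 84)*(1/8528) = 45758*(1/8528) = 22879/4264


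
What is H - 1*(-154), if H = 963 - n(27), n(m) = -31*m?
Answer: 1954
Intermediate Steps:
H = 1800 (H = 963 - (-31)*27 = 963 - 1*(-837) = 963 + 837 = 1800)
H - 1*(-154) = 1800 - 1*(-154) = 1800 + 154 = 1954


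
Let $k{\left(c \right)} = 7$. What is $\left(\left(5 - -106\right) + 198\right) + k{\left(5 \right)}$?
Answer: $316$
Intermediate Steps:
$\left(\left(5 - -106\right) + 198\right) + k{\left(5 \right)} = \left(\left(5 - -106\right) + 198\right) + 7 = \left(\left(5 + 106\right) + 198\right) + 7 = \left(111 + 198\right) + 7 = 309 + 7 = 316$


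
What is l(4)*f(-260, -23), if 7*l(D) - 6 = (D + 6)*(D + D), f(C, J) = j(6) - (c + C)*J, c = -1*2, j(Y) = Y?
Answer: -73960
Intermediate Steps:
c = -2
f(C, J) = 6 - J*(-2 + C) (f(C, J) = 6 - (-2 + C)*J = 6 - J*(-2 + C))
l(D) = 6/7 + 2*D*(6 + D)/7 (l(D) = 6/7 + ((D + 6)*(D + D))/7 = 6/7 + ((6 + D)*(2*D))/7 = 6/7 + (2*D*(6 + D))/7 = 6/7 + 2*D*(6 + D)/7)
l(4)*f(-260, -23) = (6/7 + (2/7)*4**2 + (12/7)*4)*(6 + 2*(-23) - 1*(-260)*(-23)) = (6/7 + (2/7)*16 + 48/7)*(6 - 46 - 5980) = (6/7 + 32/7 + 48/7)*(-6020) = (86/7)*(-6020) = -73960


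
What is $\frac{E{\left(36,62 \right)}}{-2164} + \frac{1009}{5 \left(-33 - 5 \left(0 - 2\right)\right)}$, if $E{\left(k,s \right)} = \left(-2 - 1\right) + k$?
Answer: $- \frac{2187271}{248860} \approx -8.7892$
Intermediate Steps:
$E{\left(k,s \right)} = -3 + k$
$\frac{E{\left(36,62 \right)}}{-2164} + \frac{1009}{5 \left(-33 - 5 \left(0 - 2\right)\right)} = \frac{-3 + 36}{-2164} + \frac{1009}{5 \left(-33 - 5 \left(0 - 2\right)\right)} = 33 \left(- \frac{1}{2164}\right) + \frac{1009}{5 \left(-33 - -10\right)} = - \frac{33}{2164} + \frac{1009}{5 \left(-33 + 10\right)} = - \frac{33}{2164} + \frac{1009}{5 \left(-23\right)} = - \frac{33}{2164} + \frac{1009}{-115} = - \frac{33}{2164} + 1009 \left(- \frac{1}{115}\right) = - \frac{33}{2164} - \frac{1009}{115} = - \frac{2187271}{248860}$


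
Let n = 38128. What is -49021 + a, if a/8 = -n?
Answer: -354045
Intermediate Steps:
a = -305024 (a = 8*(-1*38128) = 8*(-38128) = -305024)
-49021 + a = -49021 - 305024 = -354045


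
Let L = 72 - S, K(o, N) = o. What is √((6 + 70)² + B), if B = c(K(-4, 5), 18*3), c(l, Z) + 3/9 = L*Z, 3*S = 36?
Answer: √81141/3 ≈ 94.951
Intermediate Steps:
S = 12 (S = (⅓)*36 = 12)
L = 60 (L = 72 - 1*12 = 72 - 12 = 60)
c(l, Z) = -⅓ + 60*Z
B = 9719/3 (B = -⅓ + 60*(18*3) = -⅓ + 60*54 = -⅓ + 3240 = 9719/3 ≈ 3239.7)
√((6 + 70)² + B) = √((6 + 70)² + 9719/3) = √(76² + 9719/3) = √(5776 + 9719/3) = √(27047/3) = √81141/3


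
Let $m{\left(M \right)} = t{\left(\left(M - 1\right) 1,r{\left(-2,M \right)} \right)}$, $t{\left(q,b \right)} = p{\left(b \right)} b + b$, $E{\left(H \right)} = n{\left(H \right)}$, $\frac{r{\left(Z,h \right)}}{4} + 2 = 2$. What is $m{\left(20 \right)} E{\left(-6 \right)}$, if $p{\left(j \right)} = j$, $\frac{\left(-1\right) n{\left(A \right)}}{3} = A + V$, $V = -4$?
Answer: $0$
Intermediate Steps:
$n{\left(A \right)} = 12 - 3 A$ ($n{\left(A \right)} = - 3 \left(A - 4\right) = - 3 \left(-4 + A\right) = 12 - 3 A$)
$r{\left(Z,h \right)} = 0$ ($r{\left(Z,h \right)} = -8 + 4 \cdot 2 = -8 + 8 = 0$)
$E{\left(H \right)} = 12 - 3 H$
$t{\left(q,b \right)} = b + b^{2}$ ($t{\left(q,b \right)} = b b + b = b^{2} + b = b + b^{2}$)
$m{\left(M \right)} = 0$ ($m{\left(M \right)} = 0 \left(1 + 0\right) = 0 \cdot 1 = 0$)
$m{\left(20 \right)} E{\left(-6 \right)} = 0 \left(12 - -18\right) = 0 \left(12 + 18\right) = 0 \cdot 30 = 0$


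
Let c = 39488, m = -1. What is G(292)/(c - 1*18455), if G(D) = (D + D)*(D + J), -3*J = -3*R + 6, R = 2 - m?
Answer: 171112/21033 ≈ 8.1354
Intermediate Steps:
R = 3 (R = 2 - 1*(-1) = 2 + 1 = 3)
J = 1 (J = -(-3*3 + 6)/3 = -(-9 + 6)/3 = -1/3*(-3) = 1)
G(D) = 2*D*(1 + D) (G(D) = (D + D)*(D + 1) = (2*D)*(1 + D) = 2*D*(1 + D))
G(292)/(c - 1*18455) = (2*292*(1 + 292))/(39488 - 1*18455) = (2*292*293)/(39488 - 18455) = 171112/21033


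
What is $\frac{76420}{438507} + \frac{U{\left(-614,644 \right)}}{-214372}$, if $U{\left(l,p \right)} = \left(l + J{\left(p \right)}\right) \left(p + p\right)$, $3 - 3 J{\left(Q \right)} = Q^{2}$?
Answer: $\frac{19610788655410}{23500905651} \approx 834.47$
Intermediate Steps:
$J{\left(Q \right)} = 1 - \frac{Q^{2}}{3}$
$U{\left(l,p \right)} = 2 p \left(1 + l - \frac{p^{2}}{3}\right)$ ($U{\left(l,p \right)} = \left(l - \left(-1 + \frac{p^{2}}{3}\right)\right) \left(p + p\right) = \left(1 + l - \frac{p^{2}}{3}\right) 2 p = 2 p \left(1 + l - \frac{p^{2}}{3}\right)$)
$\frac{76420}{438507} + \frac{U{\left(-614,644 \right)}}{-214372} = \frac{76420}{438507} + \frac{\frac{2}{3} \cdot 644 \left(3 - 644^{2} + 3 \left(-614\right)\right)}{-214372} = 76420 \cdot \frac{1}{438507} + \frac{2}{3} \cdot 644 \left(3 - 414736 - 1842\right) \left(- \frac{1}{214372}\right) = \frac{76420}{438507} + \frac{2}{3} \cdot 644 \left(3 - 414736 - 1842\right) \left(- \frac{1}{214372}\right) = \frac{76420}{438507} + \frac{2}{3} \cdot 644 \left(-416575\right) \left(- \frac{1}{214372}\right) = \frac{76420}{438507} - - \frac{134137150}{160779} = \frac{76420}{438507} + \frac{134137150}{160779} = \frac{19610788655410}{23500905651}$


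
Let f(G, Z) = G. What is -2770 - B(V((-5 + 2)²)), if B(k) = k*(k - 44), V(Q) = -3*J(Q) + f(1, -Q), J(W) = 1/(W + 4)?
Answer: -462510/169 ≈ -2736.7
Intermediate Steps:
J(W) = 1/(4 + W)
V(Q) = 1 - 3/(4 + Q) (V(Q) = -3/(4 + Q) + 1 = 1 - 3/(4 + Q))
B(k) = k*(-44 + k)
-2770 - B(V((-5 + 2)²)) = -2770 - (1 + (-5 + 2)²)/(4 + (-5 + 2)²)*(-44 + (1 + (-5 + 2)²)/(4 + (-5 + 2)²)) = -2770 - (1 + (-3)²)/(4 + (-3)²)*(-44 + (1 + (-3)²)/(4 + (-3)²)) = -2770 - (1 + 9)/(4 + 9)*(-44 + (1 + 9)/(4 + 9)) = -2770 - 10/13*(-44 + 10/13) = -2770 - (1/13)*10*(-44 + (1/13)*10) = -2770 - 10*(-44 + 10/13)/13 = -2770 - 10*(-562)/(13*13) = -2770 - 1*(-5620/169) = -2770 + 5620/169 = -462510/169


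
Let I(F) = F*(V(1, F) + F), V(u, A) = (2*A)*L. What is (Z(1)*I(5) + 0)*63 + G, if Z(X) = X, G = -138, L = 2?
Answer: 7737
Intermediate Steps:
V(u, A) = 4*A (V(u, A) = (2*A)*2 = 4*A)
I(F) = 5*F**2 (I(F) = F*(4*F + F) = F*(5*F) = 5*F**2)
(Z(1)*I(5) + 0)*63 + G = (1*(5*5**2) + 0)*63 - 138 = (1*(5*25) + 0)*63 - 138 = (1*125 + 0)*63 - 138 = (125 + 0)*63 - 138 = 125*63 - 138 = 7875 - 138 = 7737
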